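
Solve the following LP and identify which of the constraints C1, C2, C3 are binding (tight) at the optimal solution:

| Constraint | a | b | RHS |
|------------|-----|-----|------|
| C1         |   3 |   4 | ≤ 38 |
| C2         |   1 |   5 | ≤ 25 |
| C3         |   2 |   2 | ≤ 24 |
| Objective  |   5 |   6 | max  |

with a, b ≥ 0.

At a = 10, b = 2, compute slack b - a·x for each constraint:
  C1: 38 − 38 = 0  (binding)
  C2: 25 − 20 = 5  (slack)
  C3: 24 − 24 = 0  (binding)

Optimal: a = 10, b = 2
Binding: C1, C3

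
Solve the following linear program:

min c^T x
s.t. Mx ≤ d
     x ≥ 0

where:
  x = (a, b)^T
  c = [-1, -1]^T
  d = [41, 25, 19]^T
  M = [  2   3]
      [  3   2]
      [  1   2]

Evaluate the objective at each vertex of the feasible region:
  z(0, 0) = 0
  z(8.333, 0) = -8.333
  z(3, 8) = -11  ←
  z(0, 9.5) = -9.5
The minimum is at a = 3, b = 8.

a = 3, b = 8, z = -11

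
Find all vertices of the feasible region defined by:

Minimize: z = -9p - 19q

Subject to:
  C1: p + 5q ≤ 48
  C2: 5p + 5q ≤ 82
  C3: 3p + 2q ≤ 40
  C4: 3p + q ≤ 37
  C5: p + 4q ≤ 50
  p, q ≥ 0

(0, 0), (12.33, 0), (11.33, 3), (8, 8), (0, 9.6)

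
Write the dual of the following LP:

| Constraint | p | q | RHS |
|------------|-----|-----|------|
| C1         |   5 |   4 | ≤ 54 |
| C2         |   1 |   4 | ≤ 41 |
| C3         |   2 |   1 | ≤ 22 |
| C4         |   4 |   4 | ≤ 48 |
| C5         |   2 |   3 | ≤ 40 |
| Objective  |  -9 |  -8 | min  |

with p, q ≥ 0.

Primal min cᵀx s.t. Ax ≤ b, x ≥ 0  →  Dual max −bᵀy s.t. Aᵀy ≥ −c, y ≥ 0.

Maximize: z = -54y1 - 41y2 - 22y3 - 48y4 - 40y5

Subject to:
  5y1 + y2 + 2y3 + 4y4 + 2y5 ≥ 9
  4y1 + 4y2 + y3 + 4y4 + 3y5 ≥ 8
  y1, y2, y3, y4, y5 ≥ 0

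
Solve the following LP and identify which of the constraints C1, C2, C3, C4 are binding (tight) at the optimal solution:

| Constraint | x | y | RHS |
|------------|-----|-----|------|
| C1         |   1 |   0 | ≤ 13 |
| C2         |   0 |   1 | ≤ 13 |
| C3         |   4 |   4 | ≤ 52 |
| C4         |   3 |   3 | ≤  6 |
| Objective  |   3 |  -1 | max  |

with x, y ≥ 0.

At x = 2, y = 0, compute slack b - a·x for each constraint:
  C1: 13 − 2 = 11  (slack)
  C2: 13 − 0 = 13  (slack)
  C3: 52 − 8 = 44  (slack)
  C4: 6 − 6 = 0  (binding)

Optimal: x = 2, y = 0
Binding: C4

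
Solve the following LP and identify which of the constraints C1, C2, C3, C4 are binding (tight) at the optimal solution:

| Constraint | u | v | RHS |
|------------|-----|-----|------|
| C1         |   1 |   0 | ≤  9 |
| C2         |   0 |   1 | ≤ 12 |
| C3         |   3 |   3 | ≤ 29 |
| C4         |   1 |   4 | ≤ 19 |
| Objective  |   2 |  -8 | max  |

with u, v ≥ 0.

At u = 9, v = 0, compute slack b - a·x for each constraint:
  C1: 9 − 9 = 0  (binding)
  C2: 12 − 0 = 12  (slack)
  C3: 29 − 27 = 2  (slack)
  C4: 19 − 9 = 10  (slack)

Optimal: u = 9, v = 0
Binding: C1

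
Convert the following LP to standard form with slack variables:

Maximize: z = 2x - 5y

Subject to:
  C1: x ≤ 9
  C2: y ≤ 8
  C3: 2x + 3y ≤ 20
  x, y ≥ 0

max z = 2x - 5y

s.t.
  x + s1 = 9
  y + s2 = 8
  2x + 3y + s3 = 20
  x, y, s1, s2, s3 ≥ 0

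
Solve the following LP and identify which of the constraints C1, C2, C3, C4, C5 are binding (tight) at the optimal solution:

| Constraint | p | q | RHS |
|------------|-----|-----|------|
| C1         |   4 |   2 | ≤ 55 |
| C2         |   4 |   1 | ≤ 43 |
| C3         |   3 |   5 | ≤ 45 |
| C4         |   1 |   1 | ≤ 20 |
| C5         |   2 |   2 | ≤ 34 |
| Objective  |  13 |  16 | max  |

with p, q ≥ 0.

At p = 10, q = 3, compute slack b - a·x for each constraint:
  C1: 55 − 46 = 9  (slack)
  C2: 43 − 43 = 0  (binding)
  C3: 45 − 45 = 0  (binding)
  C4: 20 − 13 = 7  (slack)
  C5: 34 − 26 = 8  (slack)

Optimal: p = 10, q = 3
Binding: C2, C3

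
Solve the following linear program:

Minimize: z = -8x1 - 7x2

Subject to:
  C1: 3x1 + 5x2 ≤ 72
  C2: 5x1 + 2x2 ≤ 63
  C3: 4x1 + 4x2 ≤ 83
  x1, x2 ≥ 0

Evaluate the objective at each vertex of the feasible region:
  z(0, 0) = 0
  z(12.6, 0) = -100.8
  z(9, 9) = -135  ←
  z(0, 14.4) = -100.8
The minimum is at x1 = 9, x2 = 9.

x1 = 9, x2 = 9, z = -135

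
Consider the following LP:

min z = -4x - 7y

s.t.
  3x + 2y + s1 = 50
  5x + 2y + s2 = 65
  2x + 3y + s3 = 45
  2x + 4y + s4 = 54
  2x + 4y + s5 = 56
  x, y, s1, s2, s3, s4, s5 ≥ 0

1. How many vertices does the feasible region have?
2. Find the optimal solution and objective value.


1. 5
2. x = 9, y = 9, z = -99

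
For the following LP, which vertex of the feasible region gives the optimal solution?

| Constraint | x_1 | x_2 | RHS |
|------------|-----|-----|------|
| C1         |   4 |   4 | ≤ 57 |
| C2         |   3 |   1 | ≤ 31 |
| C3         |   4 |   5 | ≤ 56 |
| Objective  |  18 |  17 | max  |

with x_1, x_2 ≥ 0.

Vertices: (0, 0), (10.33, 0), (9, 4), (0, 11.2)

Evaluate the objective at each vertex of the feasible region:
  z(0, 0) = 0
  z(10.33, 0) = 186
  z(9, 4) = 230  ←
  z(0, 11.2) = 190.4
The maximum is at x_1 = 9, x_2 = 4.

(9, 4)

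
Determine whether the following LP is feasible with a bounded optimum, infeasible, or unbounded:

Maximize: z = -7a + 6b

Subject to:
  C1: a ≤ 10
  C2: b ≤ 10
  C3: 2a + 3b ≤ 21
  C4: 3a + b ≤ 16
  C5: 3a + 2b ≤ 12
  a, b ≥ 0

Feasible with a bounded optimal solution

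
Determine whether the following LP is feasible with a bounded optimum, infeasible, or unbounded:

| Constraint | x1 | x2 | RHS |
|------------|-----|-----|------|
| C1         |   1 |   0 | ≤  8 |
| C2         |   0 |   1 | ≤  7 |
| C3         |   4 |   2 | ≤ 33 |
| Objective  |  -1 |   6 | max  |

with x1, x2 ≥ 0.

Feasible with a bounded optimal solution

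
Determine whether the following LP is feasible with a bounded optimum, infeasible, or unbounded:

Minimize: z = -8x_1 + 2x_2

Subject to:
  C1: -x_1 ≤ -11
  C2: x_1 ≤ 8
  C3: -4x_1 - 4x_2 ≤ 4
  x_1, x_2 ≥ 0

Infeasible (no feasible solution exists)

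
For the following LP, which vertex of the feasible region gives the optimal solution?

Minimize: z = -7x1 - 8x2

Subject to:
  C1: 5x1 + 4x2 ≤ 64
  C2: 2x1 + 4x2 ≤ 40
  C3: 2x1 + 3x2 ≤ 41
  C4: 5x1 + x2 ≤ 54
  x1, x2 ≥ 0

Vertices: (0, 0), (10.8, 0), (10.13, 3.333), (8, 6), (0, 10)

Evaluate the objective at each vertex of the feasible region:
  z(0, 0) = 0
  z(10.8, 0) = -75.6
  z(10.13, 3.333) = -97.6
  z(8, 6) = -104  ←
  z(0, 10) = -80
The minimum is at x1 = 8, x2 = 6.

(8, 6)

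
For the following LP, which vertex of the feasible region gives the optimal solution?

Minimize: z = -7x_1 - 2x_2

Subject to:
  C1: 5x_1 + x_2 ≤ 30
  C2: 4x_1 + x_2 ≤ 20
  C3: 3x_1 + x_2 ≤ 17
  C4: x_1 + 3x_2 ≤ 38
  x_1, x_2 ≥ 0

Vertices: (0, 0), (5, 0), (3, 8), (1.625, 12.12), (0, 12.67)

Evaluate the objective at each vertex of the feasible region:
  z(0, 0) = 0
  z(5, 0) = -35
  z(3, 8) = -37  ←
  z(1.625, 12.12) = -35.62
  z(0, 12.67) = -25.33
The minimum is at x_1 = 3, x_2 = 8.

(3, 8)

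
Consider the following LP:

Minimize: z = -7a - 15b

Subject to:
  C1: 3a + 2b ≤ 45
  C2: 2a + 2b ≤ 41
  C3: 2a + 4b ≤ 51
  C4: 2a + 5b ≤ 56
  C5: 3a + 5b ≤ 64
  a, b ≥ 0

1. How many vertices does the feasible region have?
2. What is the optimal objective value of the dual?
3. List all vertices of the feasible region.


1. 5
2. -176
3. (0, 0), (15, 0), (10.78, 6.333), (8, 8), (0, 11.2)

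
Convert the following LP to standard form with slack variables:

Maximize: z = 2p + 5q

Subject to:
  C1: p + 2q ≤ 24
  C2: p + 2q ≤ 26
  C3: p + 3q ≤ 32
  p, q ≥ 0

max z = 2p + 5q

s.t.
  p + 2q + s1 = 24
  p + 2q + s2 = 26
  p + 3q + s3 = 32
  p, q, s1, s2, s3 ≥ 0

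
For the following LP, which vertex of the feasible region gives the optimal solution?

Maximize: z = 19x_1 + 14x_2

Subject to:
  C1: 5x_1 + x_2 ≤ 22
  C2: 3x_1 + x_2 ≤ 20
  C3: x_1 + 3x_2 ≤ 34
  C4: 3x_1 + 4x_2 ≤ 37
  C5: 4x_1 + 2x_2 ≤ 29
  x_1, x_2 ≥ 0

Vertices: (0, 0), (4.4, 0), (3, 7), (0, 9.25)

Evaluate the objective at each vertex of the feasible region:
  z(0, 0) = 0
  z(4.4, 0) = 83.6
  z(3, 7) = 155  ←
  z(0, 9.25) = 129.5
The maximum is at x_1 = 3, x_2 = 7.

(3, 7)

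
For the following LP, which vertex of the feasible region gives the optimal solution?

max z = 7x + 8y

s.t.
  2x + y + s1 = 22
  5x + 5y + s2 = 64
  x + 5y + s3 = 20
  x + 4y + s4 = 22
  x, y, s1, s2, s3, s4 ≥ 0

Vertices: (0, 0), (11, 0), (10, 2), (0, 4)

Evaluate the objective at each vertex of the feasible region:
  z(0, 0) = 0
  z(11, 0) = 77
  z(10, 2) = 86  ←
  z(0, 4) = 32
The maximum is at x = 10, y = 2.

(10, 2)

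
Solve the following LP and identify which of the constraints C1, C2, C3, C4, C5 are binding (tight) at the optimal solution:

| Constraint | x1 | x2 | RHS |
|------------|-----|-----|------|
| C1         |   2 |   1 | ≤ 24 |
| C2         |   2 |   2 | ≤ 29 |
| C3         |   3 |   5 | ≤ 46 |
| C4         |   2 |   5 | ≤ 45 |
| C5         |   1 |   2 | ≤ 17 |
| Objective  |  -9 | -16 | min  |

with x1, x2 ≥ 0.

At x1 = 7, x2 = 5, compute slack b - a·x for each constraint:
  C1: 24 − 19 = 5  (slack)
  C2: 29 − 24 = 5  (slack)
  C3: 46 − 46 = 0  (binding)
  C4: 45 − 39 = 6  (slack)
  C5: 17 − 17 = 0  (binding)

Optimal: x1 = 7, x2 = 5
Binding: C3, C5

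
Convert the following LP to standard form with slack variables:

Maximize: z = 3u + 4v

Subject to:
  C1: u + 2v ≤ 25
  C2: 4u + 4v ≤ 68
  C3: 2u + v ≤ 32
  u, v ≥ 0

max z = 3u + 4v

s.t.
  u + 2v + s1 = 25
  4u + 4v + s2 = 68
  2u + v + s3 = 32
  u, v, s1, s2, s3 ≥ 0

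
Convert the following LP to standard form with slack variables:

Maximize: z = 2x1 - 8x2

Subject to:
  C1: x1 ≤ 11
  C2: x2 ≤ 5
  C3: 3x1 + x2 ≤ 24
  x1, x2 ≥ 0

max z = 2x1 - 8x2

s.t.
  x1 + s1 = 11
  x2 + s2 = 5
  3x1 + x2 + s3 = 24
  x1, x2, s1, s2, s3 ≥ 0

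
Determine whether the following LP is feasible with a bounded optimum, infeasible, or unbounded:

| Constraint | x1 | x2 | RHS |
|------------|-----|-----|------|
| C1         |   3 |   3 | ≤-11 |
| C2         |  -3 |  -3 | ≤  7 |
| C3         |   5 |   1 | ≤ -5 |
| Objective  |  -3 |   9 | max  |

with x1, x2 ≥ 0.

Infeasible (no feasible solution exists)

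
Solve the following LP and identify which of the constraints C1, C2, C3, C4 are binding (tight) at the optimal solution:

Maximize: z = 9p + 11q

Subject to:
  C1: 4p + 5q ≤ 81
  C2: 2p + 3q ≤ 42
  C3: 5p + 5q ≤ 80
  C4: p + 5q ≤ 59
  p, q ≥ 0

At p = 6, q = 10, compute slack b - a·x for each constraint:
  C1: 81 − 74 = 7  (slack)
  C2: 42 − 42 = 0  (binding)
  C3: 80 − 80 = 0  (binding)
  C4: 59 − 56 = 3  (slack)

Optimal: p = 6, q = 10
Binding: C2, C3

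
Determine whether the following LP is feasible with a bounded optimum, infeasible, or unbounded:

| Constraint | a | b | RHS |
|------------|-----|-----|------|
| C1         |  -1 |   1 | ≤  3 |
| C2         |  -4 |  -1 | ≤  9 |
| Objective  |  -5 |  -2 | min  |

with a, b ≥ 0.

Unbounded (objective can decrease without bound)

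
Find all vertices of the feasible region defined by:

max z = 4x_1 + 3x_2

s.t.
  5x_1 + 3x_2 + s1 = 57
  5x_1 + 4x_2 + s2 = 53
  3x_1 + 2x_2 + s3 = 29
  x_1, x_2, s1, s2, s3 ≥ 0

(0, 0), (9.667, 0), (5, 7), (0, 13.25)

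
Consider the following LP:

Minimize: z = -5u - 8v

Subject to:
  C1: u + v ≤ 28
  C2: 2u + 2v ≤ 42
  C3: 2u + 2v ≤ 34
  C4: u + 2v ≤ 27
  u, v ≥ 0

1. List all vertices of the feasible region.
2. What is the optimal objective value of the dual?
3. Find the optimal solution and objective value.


1. (0, 0), (17, 0), (7, 10), (0, 13.5)
2. -115
3. u = 7, v = 10, z = -115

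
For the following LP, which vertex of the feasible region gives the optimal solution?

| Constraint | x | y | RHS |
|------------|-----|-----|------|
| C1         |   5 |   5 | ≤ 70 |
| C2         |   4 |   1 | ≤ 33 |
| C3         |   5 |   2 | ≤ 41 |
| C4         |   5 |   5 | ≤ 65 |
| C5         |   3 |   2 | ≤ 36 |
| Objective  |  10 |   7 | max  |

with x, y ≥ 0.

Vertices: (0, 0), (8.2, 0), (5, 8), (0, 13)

Evaluate the objective at each vertex of the feasible region:
  z(0, 0) = 0
  z(8.2, 0) = 82
  z(5, 8) = 106  ←
  z(0, 13) = 91
The maximum is at x = 5, y = 8.

(5, 8)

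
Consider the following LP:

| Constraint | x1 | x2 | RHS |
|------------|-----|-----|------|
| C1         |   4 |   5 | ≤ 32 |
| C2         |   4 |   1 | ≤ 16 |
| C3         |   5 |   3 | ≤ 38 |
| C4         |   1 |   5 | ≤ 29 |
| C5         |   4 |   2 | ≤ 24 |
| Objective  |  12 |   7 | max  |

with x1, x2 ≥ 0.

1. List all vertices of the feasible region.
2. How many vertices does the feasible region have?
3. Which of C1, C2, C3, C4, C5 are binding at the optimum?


1. (0, 0), (4, 0), (3, 4), (1, 5.6), (0, 5.8)
2. 5
3. C1, C2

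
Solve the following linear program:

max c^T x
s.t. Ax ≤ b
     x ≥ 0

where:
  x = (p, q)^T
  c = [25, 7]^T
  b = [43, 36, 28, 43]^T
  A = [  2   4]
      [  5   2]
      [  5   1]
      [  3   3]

Evaluate the objective at each vertex of the feasible region:
  z(0, 0) = 0
  z(5.6, 0) = 140
  z(4, 8) = 156  ←
  z(3.625, 8.938) = 153.2
  z(0, 10.75) = 75.25
The maximum is at p = 4, q = 8.

p = 4, q = 8, z = 156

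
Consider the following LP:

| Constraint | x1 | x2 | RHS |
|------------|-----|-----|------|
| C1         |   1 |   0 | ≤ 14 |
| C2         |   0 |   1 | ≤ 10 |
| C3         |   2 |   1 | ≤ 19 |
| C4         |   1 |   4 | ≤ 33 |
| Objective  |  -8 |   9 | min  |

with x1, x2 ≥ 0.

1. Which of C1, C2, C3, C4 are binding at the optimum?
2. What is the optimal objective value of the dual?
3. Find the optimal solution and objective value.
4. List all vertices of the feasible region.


1. C3
2. -76
3. x1 = 9.5, x2 = 0, z = -76
4. (0, 0), (9.5, 0), (6.143, 6.714), (0, 8.25)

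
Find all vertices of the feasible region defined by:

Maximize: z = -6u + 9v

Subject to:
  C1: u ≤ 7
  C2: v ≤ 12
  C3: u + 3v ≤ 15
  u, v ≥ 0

(0, 0), (7, 0), (7, 2.667), (0, 5)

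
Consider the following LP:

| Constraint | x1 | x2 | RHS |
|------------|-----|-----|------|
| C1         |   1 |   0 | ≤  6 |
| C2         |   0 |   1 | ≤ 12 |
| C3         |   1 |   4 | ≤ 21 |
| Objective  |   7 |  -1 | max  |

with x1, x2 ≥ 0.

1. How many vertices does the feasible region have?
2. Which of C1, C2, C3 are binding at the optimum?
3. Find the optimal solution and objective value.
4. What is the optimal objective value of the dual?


1. 4
2. C1
3. x1 = 6, x2 = 0, z = 42
4. 42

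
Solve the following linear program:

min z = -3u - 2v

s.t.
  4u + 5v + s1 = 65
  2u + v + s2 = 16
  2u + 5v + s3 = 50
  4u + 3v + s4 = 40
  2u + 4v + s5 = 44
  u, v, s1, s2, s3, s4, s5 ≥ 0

Evaluate the objective at each vertex of the feasible region:
  z(0, 0) = 0
  z(8, 0) = -24
  z(4, 8) = -28  ←
  z(3.571, 8.571) = -27.86
  z(0, 10) = -20
The minimum is at u = 4, v = 8.

u = 4, v = 8, z = -28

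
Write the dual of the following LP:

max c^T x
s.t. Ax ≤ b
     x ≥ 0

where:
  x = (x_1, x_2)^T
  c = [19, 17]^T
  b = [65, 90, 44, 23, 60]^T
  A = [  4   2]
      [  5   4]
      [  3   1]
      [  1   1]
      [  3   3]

Primal max cᵀx s.t. Ax ≤ b, x ≥ 0  →  Dual min bᵀy s.t. Aᵀy ≥ c, y ≥ 0.

Minimize: z = 65y1 + 90y2 + 44y3 + 23y4 + 60y5

Subject to:
  4y1 + 5y2 + 3y3 + y4 + 3y5 ≥ 19
  2y1 + 4y2 + y3 + y4 + 3y5 ≥ 17
  y1, y2, y3, y4, y5 ≥ 0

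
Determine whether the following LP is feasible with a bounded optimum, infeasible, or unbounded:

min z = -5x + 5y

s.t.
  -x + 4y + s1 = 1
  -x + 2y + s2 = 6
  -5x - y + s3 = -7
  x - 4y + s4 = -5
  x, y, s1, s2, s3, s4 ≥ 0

Infeasible (no feasible solution exists)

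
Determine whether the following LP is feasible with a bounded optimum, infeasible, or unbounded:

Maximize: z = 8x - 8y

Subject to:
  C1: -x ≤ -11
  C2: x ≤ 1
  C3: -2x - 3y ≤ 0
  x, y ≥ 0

Infeasible (no feasible solution exists)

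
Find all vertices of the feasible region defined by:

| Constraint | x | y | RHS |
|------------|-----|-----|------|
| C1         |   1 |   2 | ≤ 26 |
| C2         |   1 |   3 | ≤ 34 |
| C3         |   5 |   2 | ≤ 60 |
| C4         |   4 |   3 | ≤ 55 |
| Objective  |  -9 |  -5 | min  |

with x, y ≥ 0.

(0, 0), (12, 0), (10, 5), (7, 9), (0, 11.33)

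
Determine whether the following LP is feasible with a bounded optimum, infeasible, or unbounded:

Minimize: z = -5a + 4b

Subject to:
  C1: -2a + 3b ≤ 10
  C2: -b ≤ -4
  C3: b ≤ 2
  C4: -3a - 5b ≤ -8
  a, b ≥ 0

Infeasible (no feasible solution exists)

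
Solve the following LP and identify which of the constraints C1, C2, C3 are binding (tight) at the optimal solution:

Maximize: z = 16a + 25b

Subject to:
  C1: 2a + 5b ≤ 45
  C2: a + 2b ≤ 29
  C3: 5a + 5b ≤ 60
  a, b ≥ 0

At a = 5, b = 7, compute slack b - a·x for each constraint:
  C1: 45 − 45 = 0  (binding)
  C2: 29 − 19 = 10  (slack)
  C3: 60 − 60 = 0  (binding)

Optimal: a = 5, b = 7
Binding: C1, C3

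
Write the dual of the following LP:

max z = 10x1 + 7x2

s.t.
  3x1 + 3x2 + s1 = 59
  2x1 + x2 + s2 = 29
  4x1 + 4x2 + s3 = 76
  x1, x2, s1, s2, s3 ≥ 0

Primal max cᵀx s.t. Ax ≤ b, x ≥ 0  →  Dual min bᵀy s.t. Aᵀy ≥ c, y ≥ 0.

Minimize: z = 59y1 + 29y2 + 76y3

Subject to:
  3y1 + 2y2 + 4y3 ≥ 10
  3y1 + y2 + 4y3 ≥ 7
  y1, y2, y3 ≥ 0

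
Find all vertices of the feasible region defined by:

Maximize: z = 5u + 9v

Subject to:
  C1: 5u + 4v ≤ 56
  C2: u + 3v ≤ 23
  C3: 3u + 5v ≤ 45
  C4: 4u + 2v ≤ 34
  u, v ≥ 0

(0, 0), (8.5, 0), (5.714, 5.571), (5, 6), (0, 7.667)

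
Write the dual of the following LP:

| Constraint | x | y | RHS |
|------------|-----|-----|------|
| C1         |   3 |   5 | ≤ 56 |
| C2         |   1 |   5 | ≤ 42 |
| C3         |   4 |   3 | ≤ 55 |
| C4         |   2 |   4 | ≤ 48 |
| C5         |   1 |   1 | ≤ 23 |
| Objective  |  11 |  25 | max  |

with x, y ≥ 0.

Primal max cᵀx s.t. Ax ≤ b, x ≥ 0  →  Dual min bᵀy s.t. Aᵀy ≥ c, y ≥ 0.

Minimize: z = 56y1 + 42y2 + 55y3 + 48y4 + 23y5

Subject to:
  3y1 + y2 + 4y3 + 2y4 + y5 ≥ 11
  5y1 + 5y2 + 3y3 + 4y4 + y5 ≥ 25
  y1, y2, y3, y4, y5 ≥ 0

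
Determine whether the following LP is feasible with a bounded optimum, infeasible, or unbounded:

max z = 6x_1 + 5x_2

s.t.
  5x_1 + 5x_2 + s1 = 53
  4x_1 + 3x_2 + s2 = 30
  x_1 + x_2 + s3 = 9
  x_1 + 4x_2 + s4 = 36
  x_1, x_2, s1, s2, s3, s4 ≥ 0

Feasible with a bounded optimal solution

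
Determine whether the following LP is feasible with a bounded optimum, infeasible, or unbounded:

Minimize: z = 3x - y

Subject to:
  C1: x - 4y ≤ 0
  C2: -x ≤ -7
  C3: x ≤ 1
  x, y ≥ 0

Infeasible (no feasible solution exists)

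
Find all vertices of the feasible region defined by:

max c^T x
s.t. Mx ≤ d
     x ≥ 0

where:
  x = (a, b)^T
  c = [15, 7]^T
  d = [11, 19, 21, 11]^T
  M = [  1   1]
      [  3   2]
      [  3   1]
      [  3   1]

(0, 0), (3.667, 0), (1, 8), (0, 9.5)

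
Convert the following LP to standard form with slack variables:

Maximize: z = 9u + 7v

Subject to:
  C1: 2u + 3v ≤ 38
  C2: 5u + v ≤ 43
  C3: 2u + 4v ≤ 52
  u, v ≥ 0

max z = 9u + 7v

s.t.
  2u + 3v + s1 = 38
  5u + v + s2 = 43
  2u + 4v + s3 = 52
  u, v, s1, s2, s3 ≥ 0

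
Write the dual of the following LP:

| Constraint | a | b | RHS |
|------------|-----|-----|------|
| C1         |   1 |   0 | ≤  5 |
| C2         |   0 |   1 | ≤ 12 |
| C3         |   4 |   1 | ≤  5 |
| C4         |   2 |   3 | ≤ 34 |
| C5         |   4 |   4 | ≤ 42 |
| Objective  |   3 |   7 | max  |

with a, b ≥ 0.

Primal max cᵀx s.t. Ax ≤ b, x ≥ 0  →  Dual min bᵀy s.t. Aᵀy ≥ c, y ≥ 0.

Minimize: z = 5y1 + 12y2 + 5y3 + 34y4 + 42y5

Subject to:
  y1 + 4y3 + 2y4 + 4y5 ≥ 3
  y2 + y3 + 3y4 + 4y5 ≥ 7
  y1, y2, y3, y4, y5 ≥ 0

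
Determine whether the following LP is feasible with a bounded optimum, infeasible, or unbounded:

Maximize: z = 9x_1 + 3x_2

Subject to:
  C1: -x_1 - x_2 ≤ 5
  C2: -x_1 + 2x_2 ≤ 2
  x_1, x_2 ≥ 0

Unbounded (objective can increase without bound)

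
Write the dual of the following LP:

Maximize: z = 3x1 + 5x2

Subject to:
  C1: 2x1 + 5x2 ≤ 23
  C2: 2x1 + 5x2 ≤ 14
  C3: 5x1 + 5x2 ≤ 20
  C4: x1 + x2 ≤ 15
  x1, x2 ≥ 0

Primal max cᵀx s.t. Ax ≤ b, x ≥ 0  →  Dual min bᵀy s.t. Aᵀy ≥ c, y ≥ 0.

Minimize: z = 23y1 + 14y2 + 20y3 + 15y4

Subject to:
  2y1 + 2y2 + 5y3 + y4 ≥ 3
  5y1 + 5y2 + 5y3 + y4 ≥ 5
  y1, y2, y3, y4 ≥ 0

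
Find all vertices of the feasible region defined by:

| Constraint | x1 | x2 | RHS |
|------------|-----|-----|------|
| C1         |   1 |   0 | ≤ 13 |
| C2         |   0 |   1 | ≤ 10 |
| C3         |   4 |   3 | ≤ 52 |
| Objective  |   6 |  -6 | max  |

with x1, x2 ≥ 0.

(0, 0), (13, 0), (5.5, 10), (0, 10)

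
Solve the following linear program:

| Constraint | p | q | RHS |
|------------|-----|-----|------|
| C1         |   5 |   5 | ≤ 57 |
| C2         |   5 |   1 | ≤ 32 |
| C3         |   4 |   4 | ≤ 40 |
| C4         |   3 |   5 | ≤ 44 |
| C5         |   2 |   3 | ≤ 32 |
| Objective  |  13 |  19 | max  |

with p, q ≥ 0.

Evaluate the objective at each vertex of the feasible region:
  z(0, 0) = 0
  z(6.4, 0) = 83.2
  z(5.5, 4.5) = 157
  z(3, 7) = 172  ←
  z(0, 8.8) = 167.2
The maximum is at p = 3, q = 7.

p = 3, q = 7, z = 172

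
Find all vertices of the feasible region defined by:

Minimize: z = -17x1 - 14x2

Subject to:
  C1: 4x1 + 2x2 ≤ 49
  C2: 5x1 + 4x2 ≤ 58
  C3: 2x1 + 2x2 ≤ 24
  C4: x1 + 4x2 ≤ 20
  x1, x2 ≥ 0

(0, 0), (11.6, 0), (10, 2), (9.333, 2.667), (0, 5)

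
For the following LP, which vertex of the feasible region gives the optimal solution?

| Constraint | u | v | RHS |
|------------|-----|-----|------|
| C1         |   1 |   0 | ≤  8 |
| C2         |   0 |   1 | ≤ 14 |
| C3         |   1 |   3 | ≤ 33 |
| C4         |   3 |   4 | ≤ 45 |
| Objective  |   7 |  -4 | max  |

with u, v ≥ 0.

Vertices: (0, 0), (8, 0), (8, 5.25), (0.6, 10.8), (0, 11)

Evaluate the objective at each vertex of the feasible region:
  z(0, 0) = 0
  z(8, 0) = 56  ←
  z(8, 5.25) = 35
  z(0.6, 10.8) = -39
  z(0, 11) = -44
The maximum is at u = 8, v = 0.

(8, 0)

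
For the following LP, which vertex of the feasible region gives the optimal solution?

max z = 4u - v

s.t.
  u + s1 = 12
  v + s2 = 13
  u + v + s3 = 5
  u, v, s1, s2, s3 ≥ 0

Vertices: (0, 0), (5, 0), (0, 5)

Evaluate the objective at each vertex of the feasible region:
  z(0, 0) = 0
  z(5, 0) = 20  ←
  z(0, 5) = -5
The maximum is at u = 5, v = 0.

(5, 0)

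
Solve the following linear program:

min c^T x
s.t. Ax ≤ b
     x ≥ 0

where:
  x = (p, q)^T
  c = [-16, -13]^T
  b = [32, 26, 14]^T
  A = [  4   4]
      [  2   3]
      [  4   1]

Evaluate the objective at each vertex of the feasible region:
  z(0, 0) = 0
  z(3.5, 0) = -56
  z(2, 6) = -110  ←
  z(0, 8) = -104
The minimum is at p = 2, q = 6.

p = 2, q = 6, z = -110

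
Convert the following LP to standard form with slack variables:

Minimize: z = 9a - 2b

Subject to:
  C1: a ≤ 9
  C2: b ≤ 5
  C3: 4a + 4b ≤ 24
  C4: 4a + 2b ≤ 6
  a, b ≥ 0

min z = 9a - 2b

s.t.
  a + s1 = 9
  b + s2 = 5
  4a + 4b + s3 = 24
  4a + 2b + s4 = 6
  a, b, s1, s2, s3, s4 ≥ 0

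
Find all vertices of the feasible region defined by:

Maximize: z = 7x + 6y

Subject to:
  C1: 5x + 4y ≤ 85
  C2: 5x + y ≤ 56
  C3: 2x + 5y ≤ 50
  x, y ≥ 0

(0, 0), (11.2, 0), (10, 6), (0, 10)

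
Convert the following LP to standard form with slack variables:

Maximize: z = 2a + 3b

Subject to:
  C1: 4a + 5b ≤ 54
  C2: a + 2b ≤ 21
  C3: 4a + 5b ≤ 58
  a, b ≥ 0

max z = 2a + 3b

s.t.
  4a + 5b + s1 = 54
  a + 2b + s2 = 21
  4a + 5b + s3 = 58
  a, b, s1, s2, s3 ≥ 0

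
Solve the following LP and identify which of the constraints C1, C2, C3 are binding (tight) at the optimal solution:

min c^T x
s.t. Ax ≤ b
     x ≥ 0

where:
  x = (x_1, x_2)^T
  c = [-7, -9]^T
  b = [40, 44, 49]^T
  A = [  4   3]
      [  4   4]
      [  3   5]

At x_1 = 3, x_2 = 8, compute slack b - a·x for each constraint:
  C1: 40 − 36 = 4  (slack)
  C2: 44 − 44 = 0  (binding)
  C3: 49 − 49 = 0  (binding)

Optimal: x_1 = 3, x_2 = 8
Binding: C2, C3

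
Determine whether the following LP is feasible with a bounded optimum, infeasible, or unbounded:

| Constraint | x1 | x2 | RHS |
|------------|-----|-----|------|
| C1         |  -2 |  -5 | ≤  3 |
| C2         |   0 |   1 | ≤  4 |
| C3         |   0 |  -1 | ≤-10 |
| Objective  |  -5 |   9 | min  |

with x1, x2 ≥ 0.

Infeasible (no feasible solution exists)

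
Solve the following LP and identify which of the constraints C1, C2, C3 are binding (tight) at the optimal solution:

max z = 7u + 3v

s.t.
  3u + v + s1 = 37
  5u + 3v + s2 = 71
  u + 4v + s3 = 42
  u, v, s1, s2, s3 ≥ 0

At u = 10, v = 7, compute slack b - a·x for each constraint:
  C1: 37 − 37 = 0  (binding)
  C2: 71 − 71 = 0  (binding)
  C3: 42 − 38 = 4  (slack)

Optimal: u = 10, v = 7
Binding: C1, C2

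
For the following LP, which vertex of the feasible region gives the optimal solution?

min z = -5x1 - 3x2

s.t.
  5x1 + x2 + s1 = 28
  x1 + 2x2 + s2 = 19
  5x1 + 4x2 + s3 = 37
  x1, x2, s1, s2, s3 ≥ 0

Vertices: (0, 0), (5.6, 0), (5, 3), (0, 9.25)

Evaluate the objective at each vertex of the feasible region:
  z(0, 0) = 0
  z(5.6, 0) = -28
  z(5, 3) = -34  ←
  z(0, 9.25) = -27.75
The minimum is at x1 = 5, x2 = 3.

(5, 3)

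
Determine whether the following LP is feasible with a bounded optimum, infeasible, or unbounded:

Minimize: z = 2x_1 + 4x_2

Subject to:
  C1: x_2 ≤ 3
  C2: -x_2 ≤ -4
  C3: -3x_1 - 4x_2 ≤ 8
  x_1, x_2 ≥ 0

Infeasible (no feasible solution exists)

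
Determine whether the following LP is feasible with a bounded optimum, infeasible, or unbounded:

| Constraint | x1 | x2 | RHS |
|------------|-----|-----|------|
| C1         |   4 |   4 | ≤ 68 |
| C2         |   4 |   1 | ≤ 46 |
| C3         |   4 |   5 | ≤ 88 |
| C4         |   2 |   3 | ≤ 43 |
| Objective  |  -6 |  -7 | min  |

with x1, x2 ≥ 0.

Feasible with a bounded optimal solution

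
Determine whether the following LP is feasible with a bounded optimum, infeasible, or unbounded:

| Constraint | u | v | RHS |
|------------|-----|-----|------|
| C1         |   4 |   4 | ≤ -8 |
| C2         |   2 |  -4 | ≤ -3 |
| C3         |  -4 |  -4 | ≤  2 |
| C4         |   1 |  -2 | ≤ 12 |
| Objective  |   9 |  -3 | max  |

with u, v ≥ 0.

Infeasible (no feasible solution exists)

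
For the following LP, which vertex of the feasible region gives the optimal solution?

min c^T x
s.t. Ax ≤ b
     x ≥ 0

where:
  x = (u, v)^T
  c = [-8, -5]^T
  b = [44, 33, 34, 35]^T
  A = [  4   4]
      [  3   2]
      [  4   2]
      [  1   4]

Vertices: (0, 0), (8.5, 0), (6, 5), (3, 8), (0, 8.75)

Evaluate the objective at each vertex of the feasible region:
  z(0, 0) = 0
  z(8.5, 0) = -68
  z(6, 5) = -73  ←
  z(3, 8) = -64
  z(0, 8.75) = -43.75
The minimum is at u = 6, v = 5.

(6, 5)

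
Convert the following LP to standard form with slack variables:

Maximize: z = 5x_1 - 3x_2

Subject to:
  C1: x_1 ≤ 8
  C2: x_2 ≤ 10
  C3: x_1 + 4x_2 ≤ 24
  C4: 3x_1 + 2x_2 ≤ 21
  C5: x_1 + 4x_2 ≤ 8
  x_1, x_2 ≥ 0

max z = 5x_1 - 3x_2

s.t.
  x_1 + s1 = 8
  x_2 + s2 = 10
  x_1 + 4x_2 + s3 = 24
  3x_1 + 2x_2 + s4 = 21
  x_1 + 4x_2 + s5 = 8
  x_1, x_2, s1, s2, s3, s4, s5 ≥ 0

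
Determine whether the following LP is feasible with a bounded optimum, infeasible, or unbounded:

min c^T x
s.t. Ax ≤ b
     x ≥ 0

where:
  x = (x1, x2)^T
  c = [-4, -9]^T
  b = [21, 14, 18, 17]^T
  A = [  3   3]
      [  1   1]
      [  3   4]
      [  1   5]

Feasible with a bounded optimal solution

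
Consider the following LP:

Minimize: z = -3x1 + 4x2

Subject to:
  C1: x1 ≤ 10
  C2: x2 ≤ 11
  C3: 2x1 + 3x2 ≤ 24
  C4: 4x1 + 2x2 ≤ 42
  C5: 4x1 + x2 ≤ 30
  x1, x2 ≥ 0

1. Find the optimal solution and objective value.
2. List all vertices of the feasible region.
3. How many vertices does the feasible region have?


1. x1 = 7.5, x2 = 0, z = -22.5
2. (0, 0), (7.5, 0), (6.6, 3.6), (0, 8)
3. 4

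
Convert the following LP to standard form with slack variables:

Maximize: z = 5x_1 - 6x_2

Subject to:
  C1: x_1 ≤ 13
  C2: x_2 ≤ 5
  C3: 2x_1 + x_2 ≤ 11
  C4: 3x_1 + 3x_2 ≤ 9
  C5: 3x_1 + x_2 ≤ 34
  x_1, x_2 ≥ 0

max z = 5x_1 - 6x_2

s.t.
  x_1 + s1 = 13
  x_2 + s2 = 5
  2x_1 + x_2 + s3 = 11
  3x_1 + 3x_2 + s4 = 9
  3x_1 + x_2 + s5 = 34
  x_1, x_2, s1, s2, s3, s4, s5 ≥ 0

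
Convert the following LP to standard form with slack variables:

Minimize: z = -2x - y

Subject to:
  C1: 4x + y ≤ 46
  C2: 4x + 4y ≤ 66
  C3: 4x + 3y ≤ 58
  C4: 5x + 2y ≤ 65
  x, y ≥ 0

min z = -2x - y

s.t.
  4x + y + s1 = 46
  4x + 4y + s2 = 66
  4x + 3y + s3 = 58
  5x + 2y + s4 = 65
  x, y, s1, s2, s3, s4 ≥ 0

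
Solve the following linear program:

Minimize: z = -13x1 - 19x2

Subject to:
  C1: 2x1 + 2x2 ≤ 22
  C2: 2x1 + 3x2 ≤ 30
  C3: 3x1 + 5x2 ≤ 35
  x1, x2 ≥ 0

Evaluate the objective at each vertex of the feasible region:
  z(0, 0) = 0
  z(11, 0) = -143
  z(10, 1) = -149  ←
  z(0, 7) = -133
The minimum is at x1 = 10, x2 = 1.

x1 = 10, x2 = 1, z = -149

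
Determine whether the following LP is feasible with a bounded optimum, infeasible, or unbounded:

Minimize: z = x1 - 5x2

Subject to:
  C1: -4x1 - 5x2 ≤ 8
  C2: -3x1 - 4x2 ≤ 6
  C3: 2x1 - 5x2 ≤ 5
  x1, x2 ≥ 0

Unbounded (objective can decrease without bound)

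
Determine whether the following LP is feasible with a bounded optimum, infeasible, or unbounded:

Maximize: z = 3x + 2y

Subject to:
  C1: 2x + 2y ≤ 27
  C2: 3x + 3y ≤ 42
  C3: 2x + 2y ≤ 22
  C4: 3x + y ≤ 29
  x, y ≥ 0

Feasible with a bounded optimal solution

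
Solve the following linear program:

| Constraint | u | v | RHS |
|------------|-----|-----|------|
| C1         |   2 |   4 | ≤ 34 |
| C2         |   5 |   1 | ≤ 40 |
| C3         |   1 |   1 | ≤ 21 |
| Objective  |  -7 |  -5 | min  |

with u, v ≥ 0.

Evaluate the objective at each vertex of the feasible region:
  z(0, 0) = 0
  z(8, 0) = -56
  z(7, 5) = -74  ←
  z(0, 8.5) = -42.5
The minimum is at u = 7, v = 5.

u = 7, v = 5, z = -74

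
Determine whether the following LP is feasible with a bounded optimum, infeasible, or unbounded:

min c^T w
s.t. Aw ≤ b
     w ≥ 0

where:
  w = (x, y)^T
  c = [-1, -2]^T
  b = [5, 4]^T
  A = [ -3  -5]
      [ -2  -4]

Unbounded (objective can decrease without bound)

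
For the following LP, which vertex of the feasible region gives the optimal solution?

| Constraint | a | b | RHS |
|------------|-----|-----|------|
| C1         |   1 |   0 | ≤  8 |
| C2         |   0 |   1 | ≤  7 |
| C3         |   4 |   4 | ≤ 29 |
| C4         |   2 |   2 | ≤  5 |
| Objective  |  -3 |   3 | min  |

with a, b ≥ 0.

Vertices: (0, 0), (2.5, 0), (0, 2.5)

Evaluate the objective at each vertex of the feasible region:
  z(0, 0) = 0
  z(2.5, 0) = -7.5  ←
  z(0, 2.5) = 7.5
The minimum is at a = 2.5, b = 0.

(2.5, 0)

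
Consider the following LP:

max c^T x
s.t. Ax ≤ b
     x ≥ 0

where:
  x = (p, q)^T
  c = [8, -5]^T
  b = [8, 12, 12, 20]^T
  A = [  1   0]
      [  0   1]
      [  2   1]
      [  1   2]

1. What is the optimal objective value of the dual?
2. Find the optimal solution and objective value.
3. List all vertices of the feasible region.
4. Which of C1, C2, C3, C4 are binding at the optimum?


1. 48
2. p = 6, q = 0, z = 48
3. (0, 0), (6, 0), (1.333, 9.333), (0, 10)
4. C3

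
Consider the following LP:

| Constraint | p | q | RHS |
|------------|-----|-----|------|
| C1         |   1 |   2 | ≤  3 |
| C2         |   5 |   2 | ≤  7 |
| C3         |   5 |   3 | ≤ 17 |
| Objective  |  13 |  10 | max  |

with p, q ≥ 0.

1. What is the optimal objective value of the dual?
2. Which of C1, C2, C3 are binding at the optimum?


1. 23
2. C1, C2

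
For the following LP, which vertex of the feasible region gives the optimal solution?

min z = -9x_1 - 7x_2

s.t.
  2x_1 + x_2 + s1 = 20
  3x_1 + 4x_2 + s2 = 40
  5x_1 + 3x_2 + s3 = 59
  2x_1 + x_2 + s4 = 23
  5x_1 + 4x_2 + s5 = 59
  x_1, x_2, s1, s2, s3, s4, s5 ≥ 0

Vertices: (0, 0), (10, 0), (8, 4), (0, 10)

Evaluate the objective at each vertex of the feasible region:
  z(0, 0) = 0
  z(10, 0) = -90
  z(8, 4) = -100  ←
  z(0, 10) = -70
The minimum is at x_1 = 8, x_2 = 4.

(8, 4)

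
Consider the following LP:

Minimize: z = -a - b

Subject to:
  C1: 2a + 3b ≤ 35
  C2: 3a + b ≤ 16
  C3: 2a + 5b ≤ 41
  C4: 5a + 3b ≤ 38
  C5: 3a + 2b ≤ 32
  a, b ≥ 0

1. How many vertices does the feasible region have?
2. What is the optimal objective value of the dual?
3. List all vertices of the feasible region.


1. 4
2. -10
3. (0, 0), (5.333, 0), (3, 7), (0, 8.2)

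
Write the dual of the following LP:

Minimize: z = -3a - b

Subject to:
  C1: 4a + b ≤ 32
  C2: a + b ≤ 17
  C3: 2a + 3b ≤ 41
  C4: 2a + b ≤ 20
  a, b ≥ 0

Primal min cᵀx s.t. Ax ≤ b, x ≥ 0  →  Dual max −bᵀy s.t. Aᵀy ≥ −c, y ≥ 0.

Maximize: z = -32y1 - 17y2 - 41y3 - 20y4

Subject to:
  4y1 + y2 + 2y3 + 2y4 ≥ 3
  y1 + y2 + 3y3 + y4 ≥ 1
  y1, y2, y3, y4 ≥ 0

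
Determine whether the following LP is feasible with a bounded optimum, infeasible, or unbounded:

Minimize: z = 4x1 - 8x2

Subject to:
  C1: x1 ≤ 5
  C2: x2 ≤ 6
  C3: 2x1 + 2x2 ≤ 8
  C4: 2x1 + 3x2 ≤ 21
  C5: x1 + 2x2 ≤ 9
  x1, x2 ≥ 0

Feasible with a bounded optimal solution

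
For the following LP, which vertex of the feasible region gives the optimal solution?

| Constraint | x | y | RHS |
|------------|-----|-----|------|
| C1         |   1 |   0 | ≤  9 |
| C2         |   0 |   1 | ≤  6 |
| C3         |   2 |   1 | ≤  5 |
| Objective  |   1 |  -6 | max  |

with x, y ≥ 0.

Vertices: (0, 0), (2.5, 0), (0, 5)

Evaluate the objective at each vertex of the feasible region:
  z(0, 0) = 0
  z(2.5, 0) = 2.5  ←
  z(0, 5) = -30
The maximum is at x = 2.5, y = 0.

(2.5, 0)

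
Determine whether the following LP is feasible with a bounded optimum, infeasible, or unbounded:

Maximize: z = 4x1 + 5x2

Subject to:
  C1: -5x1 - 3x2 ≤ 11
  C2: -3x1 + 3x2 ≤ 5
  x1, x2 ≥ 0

Unbounded (objective can increase without bound)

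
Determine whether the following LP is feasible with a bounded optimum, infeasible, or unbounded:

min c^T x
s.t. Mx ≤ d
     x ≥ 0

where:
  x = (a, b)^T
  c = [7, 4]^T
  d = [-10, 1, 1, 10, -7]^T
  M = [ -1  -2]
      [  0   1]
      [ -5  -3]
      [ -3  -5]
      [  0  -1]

Infeasible (no feasible solution exists)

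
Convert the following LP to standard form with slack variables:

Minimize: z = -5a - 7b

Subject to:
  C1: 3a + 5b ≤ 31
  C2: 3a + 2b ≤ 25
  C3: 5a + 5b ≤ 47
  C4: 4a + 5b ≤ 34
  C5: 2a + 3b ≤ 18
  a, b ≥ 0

min z = -5a - 7b

s.t.
  3a + 5b + s1 = 31
  3a + 2b + s2 = 25
  5a + 5b + s3 = 47
  4a + 5b + s4 = 34
  2a + 3b + s5 = 18
  a, b, s1, s2, s3, s4, s5 ≥ 0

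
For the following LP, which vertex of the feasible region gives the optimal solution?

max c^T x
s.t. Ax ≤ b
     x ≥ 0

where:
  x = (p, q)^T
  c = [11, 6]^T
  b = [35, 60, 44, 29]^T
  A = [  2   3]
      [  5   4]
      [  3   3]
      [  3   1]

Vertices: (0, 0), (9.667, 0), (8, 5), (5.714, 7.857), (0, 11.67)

Evaluate the objective at each vertex of the feasible region:
  z(0, 0) = 0
  z(9.667, 0) = 106.3
  z(8, 5) = 118  ←
  z(5.714, 7.857) = 110
  z(0, 11.67) = 70
The maximum is at p = 8, q = 5.

(8, 5)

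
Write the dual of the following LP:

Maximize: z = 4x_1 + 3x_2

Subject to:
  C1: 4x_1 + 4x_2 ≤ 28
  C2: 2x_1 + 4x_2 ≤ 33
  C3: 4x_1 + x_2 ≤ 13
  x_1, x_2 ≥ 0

Primal max cᵀx s.t. Ax ≤ b, x ≥ 0  →  Dual min bᵀy s.t. Aᵀy ≥ c, y ≥ 0.

Minimize: z = 28y1 + 33y2 + 13y3

Subject to:
  4y1 + 2y2 + 4y3 ≥ 4
  4y1 + 4y2 + y3 ≥ 3
  y1, y2, y3 ≥ 0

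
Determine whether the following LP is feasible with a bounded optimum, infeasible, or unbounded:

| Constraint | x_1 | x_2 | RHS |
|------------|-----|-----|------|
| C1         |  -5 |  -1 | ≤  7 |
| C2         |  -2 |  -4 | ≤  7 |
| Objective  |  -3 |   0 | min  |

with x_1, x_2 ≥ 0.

Unbounded (objective can decrease without bound)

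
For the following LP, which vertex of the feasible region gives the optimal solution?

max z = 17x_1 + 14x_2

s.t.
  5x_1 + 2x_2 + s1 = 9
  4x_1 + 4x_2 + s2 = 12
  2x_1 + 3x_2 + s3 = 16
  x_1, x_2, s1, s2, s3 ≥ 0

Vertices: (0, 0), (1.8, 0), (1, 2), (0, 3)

Evaluate the objective at each vertex of the feasible region:
  z(0, 0) = 0
  z(1.8, 0) = 30.6
  z(1, 2) = 45  ←
  z(0, 3) = 42
The maximum is at x_1 = 1, x_2 = 2.

(1, 2)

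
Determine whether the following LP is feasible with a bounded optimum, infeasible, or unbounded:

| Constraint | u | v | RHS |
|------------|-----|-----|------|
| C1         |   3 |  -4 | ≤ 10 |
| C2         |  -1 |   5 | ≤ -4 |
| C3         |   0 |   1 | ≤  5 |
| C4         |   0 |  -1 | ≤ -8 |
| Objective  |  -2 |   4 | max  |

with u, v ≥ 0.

Infeasible (no feasible solution exists)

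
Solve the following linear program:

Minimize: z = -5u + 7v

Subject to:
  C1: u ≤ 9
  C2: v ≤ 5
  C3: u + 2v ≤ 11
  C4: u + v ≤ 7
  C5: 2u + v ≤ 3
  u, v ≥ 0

Evaluate the objective at each vertex of the feasible region:
  z(0, 0) = 0
  z(1.5, 0) = -7.5  ←
  z(0, 3) = 21
The minimum is at u = 1.5, v = 0.

u = 1.5, v = 0, z = -7.5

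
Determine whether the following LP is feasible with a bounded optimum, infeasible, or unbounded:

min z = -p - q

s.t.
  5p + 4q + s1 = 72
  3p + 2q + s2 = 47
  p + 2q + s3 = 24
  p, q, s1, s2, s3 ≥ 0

Feasible with a bounded optimal solution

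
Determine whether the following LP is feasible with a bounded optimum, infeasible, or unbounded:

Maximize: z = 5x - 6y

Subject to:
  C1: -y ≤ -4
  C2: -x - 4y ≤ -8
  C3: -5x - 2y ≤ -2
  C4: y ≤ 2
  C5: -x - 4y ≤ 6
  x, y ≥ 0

Infeasible (no feasible solution exists)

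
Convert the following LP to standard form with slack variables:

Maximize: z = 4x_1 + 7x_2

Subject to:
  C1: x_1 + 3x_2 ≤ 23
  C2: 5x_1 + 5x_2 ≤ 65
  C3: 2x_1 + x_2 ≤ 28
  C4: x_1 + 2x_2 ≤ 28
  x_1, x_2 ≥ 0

max z = 4x_1 + 7x_2

s.t.
  x_1 + 3x_2 + s1 = 23
  5x_1 + 5x_2 + s2 = 65
  2x_1 + x_2 + s3 = 28
  x_1 + 2x_2 + s4 = 28
  x_1, x_2, s1, s2, s3, s4 ≥ 0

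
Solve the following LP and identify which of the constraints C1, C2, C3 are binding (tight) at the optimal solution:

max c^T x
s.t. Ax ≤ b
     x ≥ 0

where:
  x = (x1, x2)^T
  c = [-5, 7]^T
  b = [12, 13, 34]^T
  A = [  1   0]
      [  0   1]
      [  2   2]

At x1 = 0, x2 = 13, compute slack b - a·x for each constraint:
  C1: 12 − 0 = 12  (slack)
  C2: 13 − 13 = 0  (binding)
  C3: 34 − 26 = 8  (slack)

Optimal: x1 = 0, x2 = 13
Binding: C2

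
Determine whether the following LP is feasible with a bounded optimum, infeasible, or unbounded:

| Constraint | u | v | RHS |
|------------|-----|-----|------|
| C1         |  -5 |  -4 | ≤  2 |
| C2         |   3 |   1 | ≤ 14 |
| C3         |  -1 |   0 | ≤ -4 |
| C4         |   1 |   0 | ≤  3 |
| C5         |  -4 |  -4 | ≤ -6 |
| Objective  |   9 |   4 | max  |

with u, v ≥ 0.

Infeasible (no feasible solution exists)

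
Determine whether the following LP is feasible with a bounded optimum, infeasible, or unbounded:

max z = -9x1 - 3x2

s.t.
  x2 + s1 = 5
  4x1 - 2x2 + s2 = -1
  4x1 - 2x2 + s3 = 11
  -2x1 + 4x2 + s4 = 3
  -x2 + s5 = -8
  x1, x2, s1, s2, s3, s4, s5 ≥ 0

Infeasible (no feasible solution exists)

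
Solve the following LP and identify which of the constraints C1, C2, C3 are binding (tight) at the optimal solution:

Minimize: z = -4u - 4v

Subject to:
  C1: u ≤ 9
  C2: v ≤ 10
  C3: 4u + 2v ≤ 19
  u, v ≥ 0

At u = 0, v = 9.5, compute slack b - a·x for each constraint:
  C1: 9 − 0 = 9  (slack)
  C2: 10 − 9.5 = 0.5  (slack)
  C3: 19 − 19 = 0  (binding)

Optimal: u = 0, v = 9.5
Binding: C3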